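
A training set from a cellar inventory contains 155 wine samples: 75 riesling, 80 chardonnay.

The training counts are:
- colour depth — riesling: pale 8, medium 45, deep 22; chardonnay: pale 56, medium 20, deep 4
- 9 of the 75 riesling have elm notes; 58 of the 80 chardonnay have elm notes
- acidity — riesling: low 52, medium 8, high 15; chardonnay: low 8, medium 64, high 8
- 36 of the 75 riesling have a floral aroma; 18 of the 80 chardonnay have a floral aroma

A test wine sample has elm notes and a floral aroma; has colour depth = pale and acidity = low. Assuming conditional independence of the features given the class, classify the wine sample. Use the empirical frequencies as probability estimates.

chardonnay

riesling: (75/155) × (8/75) × (9/75) × (52/75) × (36/75) ≈ 0.00206121
chardonnay: (80/155) × (56/80) × (58/80) × (8/80) × (18/80) ≈ 0.00589355
Highest score → chardonnay.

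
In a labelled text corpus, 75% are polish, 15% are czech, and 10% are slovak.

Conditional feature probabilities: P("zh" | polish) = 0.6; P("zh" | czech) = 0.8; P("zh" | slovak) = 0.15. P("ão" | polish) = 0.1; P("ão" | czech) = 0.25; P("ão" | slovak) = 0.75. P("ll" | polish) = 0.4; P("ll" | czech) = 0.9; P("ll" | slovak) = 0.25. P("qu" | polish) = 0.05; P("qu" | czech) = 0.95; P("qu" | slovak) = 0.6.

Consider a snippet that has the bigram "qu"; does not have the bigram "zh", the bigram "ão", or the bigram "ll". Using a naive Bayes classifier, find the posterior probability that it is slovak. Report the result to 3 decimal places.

0.483

polish: 0.75 × (1−0.6) × (1−0.1) × (1−0.4) × 0.05 = 0.0081
czech: 0.15 × (1−0.8) × (1−0.25) × (1−0.9) × 0.95 = 0.0021375
slovak: 0.1 × (1−0.15) × (1−0.75) × (1−0.25) × 0.6 = 0.0095625
P(slovak | x) = 0.0095625 / 0.0198 ≈ 0.483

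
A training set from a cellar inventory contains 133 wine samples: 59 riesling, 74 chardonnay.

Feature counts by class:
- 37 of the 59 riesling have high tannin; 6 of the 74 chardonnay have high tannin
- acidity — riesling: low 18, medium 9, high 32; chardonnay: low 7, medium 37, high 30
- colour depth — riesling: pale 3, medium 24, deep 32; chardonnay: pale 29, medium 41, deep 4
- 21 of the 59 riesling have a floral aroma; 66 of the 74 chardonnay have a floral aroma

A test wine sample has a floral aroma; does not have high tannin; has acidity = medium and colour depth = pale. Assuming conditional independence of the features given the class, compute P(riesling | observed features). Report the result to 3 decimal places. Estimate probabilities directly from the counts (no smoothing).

riesling: (59/133) × (22/59) × (9/59) × (3/59) × (21/59) ≈ 0.000456665
chardonnay: (74/133) × (68/74) × (37/74) × (29/74) × (66/74) ≈ 0.0893523
P(riesling | x) = 0.000456665 / 0.089808965 ≈ 0.005

0.005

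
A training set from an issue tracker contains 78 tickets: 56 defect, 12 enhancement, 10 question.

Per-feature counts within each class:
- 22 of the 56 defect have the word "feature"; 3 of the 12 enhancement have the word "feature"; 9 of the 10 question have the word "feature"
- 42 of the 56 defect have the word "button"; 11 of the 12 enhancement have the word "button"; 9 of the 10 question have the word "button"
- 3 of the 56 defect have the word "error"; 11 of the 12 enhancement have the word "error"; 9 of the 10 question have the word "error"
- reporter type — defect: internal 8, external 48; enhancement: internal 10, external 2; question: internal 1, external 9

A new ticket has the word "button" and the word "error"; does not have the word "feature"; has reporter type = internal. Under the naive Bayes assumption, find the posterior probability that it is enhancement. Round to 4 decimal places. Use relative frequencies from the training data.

0.9580

defect: (56/78) × (34/56) × (42/56) × (3/56) × (8/56) ≈ 0.00250196
enhancement: (12/78) × (9/12) × (11/12) × (11/12) × (10/12) ≈ 0.0807959
question: (10/78) × (1/10) × (9/10) × (9/10) × (1/10) ≈ 0.00103846
P(enhancement | x) = 0.0807959 / 0.08433632 ≈ 0.9580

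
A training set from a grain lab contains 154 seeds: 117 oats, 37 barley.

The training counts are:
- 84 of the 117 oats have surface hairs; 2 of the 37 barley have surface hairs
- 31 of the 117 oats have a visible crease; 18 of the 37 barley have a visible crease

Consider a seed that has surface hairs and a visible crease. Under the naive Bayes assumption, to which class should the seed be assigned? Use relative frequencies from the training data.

oats

oats: (117/154) × (84/117) × (31/117) ≈ 0.144522
barley: (37/154) × (2/37) × (18/37) ≈ 0.00631801
Highest score → oats.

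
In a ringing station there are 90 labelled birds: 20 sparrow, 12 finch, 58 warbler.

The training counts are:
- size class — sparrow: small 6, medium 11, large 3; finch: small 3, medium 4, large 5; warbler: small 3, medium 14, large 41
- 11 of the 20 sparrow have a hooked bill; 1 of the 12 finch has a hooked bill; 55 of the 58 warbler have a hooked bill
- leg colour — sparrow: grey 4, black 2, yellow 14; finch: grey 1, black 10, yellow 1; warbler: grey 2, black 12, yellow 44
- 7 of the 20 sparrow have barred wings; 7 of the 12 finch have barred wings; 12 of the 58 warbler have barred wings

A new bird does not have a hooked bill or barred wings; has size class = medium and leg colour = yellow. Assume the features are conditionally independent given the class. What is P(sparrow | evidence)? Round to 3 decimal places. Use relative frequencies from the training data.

sparrow: (20/90) × (11/20) × (9/20) × (14/20) × (13/20) = 0.025025
finch: (12/90) × (4/12) × (11/12) × (1/12) × (5/12) ≈ 0.00141461
warbler: (58/90) × (14/58) × (3/58) × (44/58) × (46/58) ≈ 0.00484098
P(sparrow | x) = 0.025025 / 0.03128059 ≈ 0.800

0.800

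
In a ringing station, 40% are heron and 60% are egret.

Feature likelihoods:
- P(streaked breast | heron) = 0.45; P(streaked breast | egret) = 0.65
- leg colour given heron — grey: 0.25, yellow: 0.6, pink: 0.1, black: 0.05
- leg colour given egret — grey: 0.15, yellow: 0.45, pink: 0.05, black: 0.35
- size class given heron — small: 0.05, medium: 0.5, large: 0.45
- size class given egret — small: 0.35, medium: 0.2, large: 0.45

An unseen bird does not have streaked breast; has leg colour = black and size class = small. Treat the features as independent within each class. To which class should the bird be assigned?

egret

heron: 0.4 × (1−0.45) × 0.05 × 0.05 = 0.00055
egret: 0.6 × (1−0.65) × 0.35 × 0.35 = 0.025725
Highest score → egret.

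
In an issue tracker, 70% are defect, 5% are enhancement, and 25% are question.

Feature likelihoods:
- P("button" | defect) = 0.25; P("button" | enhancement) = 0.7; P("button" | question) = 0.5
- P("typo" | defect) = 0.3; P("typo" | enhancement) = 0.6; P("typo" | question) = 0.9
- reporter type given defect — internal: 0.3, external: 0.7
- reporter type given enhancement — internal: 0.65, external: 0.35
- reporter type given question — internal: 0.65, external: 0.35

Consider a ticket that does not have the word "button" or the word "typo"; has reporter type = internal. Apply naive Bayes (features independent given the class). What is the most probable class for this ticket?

defect: 0.7 × (1−0.25) × (1−0.3) × 0.3 = 0.11025
enhancement: 0.05 × (1−0.7) × (1−0.6) × 0.65 = 0.0039
question: 0.25 × (1−0.5) × (1−0.9) × 0.65 = 0.008125
Highest score → defect.

defect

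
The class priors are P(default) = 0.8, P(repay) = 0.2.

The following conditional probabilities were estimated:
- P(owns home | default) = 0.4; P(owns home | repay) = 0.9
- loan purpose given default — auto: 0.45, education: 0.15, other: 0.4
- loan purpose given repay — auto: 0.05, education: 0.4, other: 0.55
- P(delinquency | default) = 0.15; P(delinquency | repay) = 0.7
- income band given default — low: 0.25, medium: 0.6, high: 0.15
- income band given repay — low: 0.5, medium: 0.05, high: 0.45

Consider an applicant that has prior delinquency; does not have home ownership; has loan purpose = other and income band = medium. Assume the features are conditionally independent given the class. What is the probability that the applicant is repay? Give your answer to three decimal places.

0.022

default: 0.8 × (1−0.4) × 0.4 × 0.15 × 0.6 = 0.01728
repay: 0.2 × (1−0.9) × 0.55 × 0.7 × 0.05 = 0.000385
P(repay | x) = 0.000385 / 0.017665 ≈ 0.022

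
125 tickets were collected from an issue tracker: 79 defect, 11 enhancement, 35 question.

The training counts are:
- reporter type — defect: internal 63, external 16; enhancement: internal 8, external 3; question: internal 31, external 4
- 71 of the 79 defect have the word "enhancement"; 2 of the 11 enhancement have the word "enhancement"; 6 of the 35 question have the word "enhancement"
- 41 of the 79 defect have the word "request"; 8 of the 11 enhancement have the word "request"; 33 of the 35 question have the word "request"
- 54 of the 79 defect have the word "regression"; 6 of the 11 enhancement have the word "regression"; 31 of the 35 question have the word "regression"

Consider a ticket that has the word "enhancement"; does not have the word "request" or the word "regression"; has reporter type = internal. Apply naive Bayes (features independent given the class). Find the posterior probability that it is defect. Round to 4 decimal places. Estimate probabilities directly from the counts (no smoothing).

defect: (79/125) × (63/79) × (71/79) × (38/79) × (25/79) ≈ 0.0689495
enhancement: (11/125) × (8/11) × (2/11) × (3/11) × (5/11) ≈ 0.00144252
question: (35/125) × (31/35) × (6/35) × (2/35) × (4/35) ≈ 0.000277644
P(defect | x) = 0.0689495 / 0.070669664 ≈ 0.9757

0.9757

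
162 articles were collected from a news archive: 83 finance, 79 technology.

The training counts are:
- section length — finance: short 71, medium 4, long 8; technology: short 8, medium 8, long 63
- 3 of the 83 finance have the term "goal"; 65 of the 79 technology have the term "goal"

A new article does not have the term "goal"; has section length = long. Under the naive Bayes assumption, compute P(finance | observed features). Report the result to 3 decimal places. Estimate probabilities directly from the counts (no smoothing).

finance: (83/162) × (8/83) × (80/83) ≈ 0.0475978
technology: (79/162) × (63/79) × (14/79) ≈ 0.068917
P(finance | x) = 0.0475978 / 0.1165148 ≈ 0.409

0.409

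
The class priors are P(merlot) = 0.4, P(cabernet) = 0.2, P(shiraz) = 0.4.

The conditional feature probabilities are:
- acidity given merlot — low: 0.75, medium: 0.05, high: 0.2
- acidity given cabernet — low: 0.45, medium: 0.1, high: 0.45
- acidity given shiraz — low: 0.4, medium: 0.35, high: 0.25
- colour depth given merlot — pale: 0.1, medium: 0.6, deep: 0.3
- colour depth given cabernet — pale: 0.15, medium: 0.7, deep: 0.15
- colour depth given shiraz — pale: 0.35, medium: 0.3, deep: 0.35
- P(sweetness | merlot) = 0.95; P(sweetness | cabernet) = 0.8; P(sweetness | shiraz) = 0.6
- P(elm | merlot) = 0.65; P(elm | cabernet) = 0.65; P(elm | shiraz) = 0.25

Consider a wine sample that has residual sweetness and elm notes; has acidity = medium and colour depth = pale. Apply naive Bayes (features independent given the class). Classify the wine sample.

shiraz

merlot: 0.4 × 0.05 × 0.1 × 0.95 × 0.65 = 0.001235
cabernet: 0.2 × 0.1 × 0.15 × 0.8 × 0.65 = 0.00156
shiraz: 0.4 × 0.35 × 0.35 × 0.6 × 0.25 = 0.00735
Highest score → shiraz.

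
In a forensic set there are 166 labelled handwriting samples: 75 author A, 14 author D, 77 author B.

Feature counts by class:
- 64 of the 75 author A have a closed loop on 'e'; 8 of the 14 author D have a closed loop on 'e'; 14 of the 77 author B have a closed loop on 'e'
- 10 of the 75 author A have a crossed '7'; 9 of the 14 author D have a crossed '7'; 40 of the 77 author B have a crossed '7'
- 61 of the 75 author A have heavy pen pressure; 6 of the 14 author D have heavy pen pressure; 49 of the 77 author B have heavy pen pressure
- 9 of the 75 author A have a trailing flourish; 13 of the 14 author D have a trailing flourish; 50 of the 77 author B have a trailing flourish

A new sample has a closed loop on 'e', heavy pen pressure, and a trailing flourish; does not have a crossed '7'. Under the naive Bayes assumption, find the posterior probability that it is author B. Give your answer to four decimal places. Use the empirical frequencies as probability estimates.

0.2979

author A: (75/166) × (64/75) × (65/75) × (61/75) × (9/75) ≈ 0.0326117
author D: (14/166) × (8/14) × (5/14) × (6/14) × (13/14) ≈ 0.00684956
author B: (77/166) × (14/77) × (37/77) × (49/77) × (50/77) ≈ 0.0167462
P(author B | x) = 0.0167462 / 0.05620746 ≈ 0.2979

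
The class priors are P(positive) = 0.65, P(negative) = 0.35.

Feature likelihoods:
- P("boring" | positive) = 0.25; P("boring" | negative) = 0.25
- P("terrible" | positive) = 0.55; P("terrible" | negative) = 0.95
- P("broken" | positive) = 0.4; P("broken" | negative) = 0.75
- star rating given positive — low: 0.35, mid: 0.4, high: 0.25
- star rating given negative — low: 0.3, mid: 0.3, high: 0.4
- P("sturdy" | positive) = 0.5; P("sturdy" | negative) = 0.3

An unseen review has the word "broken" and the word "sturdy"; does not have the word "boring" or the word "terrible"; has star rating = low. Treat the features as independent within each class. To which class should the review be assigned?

positive

positive: 0.65 × (1−0.25) × (1−0.55) × 0.4 × 0.35 × 0.5 = 0.01535625
negative: 0.35 × (1−0.25) × (1−0.95) × 0.75 × 0.3 × 0.3 = 0.0008859375
Highest score → positive.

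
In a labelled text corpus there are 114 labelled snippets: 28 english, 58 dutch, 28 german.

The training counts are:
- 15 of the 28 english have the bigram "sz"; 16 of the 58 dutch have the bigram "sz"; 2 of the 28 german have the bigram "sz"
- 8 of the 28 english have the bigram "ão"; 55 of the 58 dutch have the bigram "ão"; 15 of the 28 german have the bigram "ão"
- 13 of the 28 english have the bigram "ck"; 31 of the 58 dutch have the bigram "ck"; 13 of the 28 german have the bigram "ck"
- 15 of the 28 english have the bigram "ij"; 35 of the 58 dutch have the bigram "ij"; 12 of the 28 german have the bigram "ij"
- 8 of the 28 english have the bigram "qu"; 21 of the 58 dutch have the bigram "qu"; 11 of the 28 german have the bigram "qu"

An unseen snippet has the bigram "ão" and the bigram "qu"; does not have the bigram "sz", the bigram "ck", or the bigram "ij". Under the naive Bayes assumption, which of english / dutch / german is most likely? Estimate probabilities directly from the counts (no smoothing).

english: (28/114) × (13/28) × (8/28) × (15/28) × (13/28) × (8/28) ≈ 0.00231537
dutch: (58/114) × (42/58) × (55/58) × (27/58) × (23/58) × (21/58) ≈ 0.023351
german: (28/114) × (26/28) × (15/28) × (15/28) × (16/28) × (11/28) ≈ 0.0146937
Highest score → dutch.

dutch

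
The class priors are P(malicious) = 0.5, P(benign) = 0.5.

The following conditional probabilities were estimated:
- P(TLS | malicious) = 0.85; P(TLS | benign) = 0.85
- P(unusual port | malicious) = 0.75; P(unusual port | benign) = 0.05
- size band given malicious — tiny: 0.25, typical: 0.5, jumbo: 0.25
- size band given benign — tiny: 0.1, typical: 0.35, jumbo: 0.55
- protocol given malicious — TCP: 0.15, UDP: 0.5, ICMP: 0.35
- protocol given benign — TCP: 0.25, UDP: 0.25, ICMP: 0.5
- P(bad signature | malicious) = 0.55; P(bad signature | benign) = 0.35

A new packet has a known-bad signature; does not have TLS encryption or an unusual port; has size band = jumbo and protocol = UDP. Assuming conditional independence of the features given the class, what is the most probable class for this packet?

malicious: 0.5 × (1−0.85) × (1−0.75) × 0.25 × 0.5 × 0.55 = 0.0012890625
benign: 0.5 × (1−0.85) × (1−0.05) × 0.55 × 0.25 × 0.35 = 0.00342890625
Highest score → benign.

benign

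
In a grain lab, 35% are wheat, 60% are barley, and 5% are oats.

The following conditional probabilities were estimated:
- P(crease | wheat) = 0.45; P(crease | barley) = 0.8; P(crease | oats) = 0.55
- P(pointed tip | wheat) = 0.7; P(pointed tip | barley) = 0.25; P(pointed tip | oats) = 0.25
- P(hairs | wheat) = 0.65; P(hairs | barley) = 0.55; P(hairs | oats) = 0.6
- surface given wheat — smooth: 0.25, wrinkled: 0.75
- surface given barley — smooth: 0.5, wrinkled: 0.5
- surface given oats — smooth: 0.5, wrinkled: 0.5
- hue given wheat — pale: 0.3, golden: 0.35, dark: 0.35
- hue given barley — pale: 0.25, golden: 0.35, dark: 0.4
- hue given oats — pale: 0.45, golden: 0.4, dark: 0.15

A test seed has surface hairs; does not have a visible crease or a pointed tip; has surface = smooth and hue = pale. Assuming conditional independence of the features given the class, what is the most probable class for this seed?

wheat: 0.35 × (1−0.45) × (1−0.7) × 0.65 × 0.25 × 0.3 = 0.0028153125
barley: 0.6 × (1−0.8) × (1−0.25) × 0.55 × 0.5 × 0.25 = 0.0061875
oats: 0.05 × (1−0.55) × (1−0.25) × 0.6 × 0.5 × 0.45 = 0.002278125
Highest score → barley.

barley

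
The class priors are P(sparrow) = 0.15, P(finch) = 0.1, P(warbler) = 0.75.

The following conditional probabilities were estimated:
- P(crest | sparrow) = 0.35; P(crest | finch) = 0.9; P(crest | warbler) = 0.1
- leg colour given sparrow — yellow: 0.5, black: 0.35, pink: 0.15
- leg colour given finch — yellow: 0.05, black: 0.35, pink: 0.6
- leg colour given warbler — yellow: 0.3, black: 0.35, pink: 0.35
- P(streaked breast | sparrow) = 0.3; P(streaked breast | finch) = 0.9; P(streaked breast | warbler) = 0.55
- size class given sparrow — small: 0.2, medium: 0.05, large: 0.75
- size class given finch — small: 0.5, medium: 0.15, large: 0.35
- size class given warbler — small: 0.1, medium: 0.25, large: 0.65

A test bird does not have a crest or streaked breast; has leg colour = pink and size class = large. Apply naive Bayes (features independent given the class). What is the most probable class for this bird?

sparrow: 0.15 × (1−0.35) × 0.15 × (1−0.3) × 0.75 = 0.007678125
finch: 0.1 × (1−0.9) × 0.6 × (1−0.9) × 0.35 = 0.00021
warbler: 0.75 × (1−0.1) × 0.35 × (1−0.55) × 0.65 = 0.069103125
Highest score → warbler.

warbler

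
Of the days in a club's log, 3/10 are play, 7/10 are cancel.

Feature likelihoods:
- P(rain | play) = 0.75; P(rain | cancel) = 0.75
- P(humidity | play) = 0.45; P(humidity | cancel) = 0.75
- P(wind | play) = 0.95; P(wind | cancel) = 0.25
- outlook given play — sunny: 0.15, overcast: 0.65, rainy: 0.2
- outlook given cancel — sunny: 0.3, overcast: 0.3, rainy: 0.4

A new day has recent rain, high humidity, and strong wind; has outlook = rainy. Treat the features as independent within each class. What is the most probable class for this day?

cancel

play: 0.3 × 0.75 × 0.45 × 0.95 × 0.2 = 0.0192375
cancel: 0.7 × 0.75 × 0.75 × 0.25 × 0.4 = 0.039375
Highest score → cancel.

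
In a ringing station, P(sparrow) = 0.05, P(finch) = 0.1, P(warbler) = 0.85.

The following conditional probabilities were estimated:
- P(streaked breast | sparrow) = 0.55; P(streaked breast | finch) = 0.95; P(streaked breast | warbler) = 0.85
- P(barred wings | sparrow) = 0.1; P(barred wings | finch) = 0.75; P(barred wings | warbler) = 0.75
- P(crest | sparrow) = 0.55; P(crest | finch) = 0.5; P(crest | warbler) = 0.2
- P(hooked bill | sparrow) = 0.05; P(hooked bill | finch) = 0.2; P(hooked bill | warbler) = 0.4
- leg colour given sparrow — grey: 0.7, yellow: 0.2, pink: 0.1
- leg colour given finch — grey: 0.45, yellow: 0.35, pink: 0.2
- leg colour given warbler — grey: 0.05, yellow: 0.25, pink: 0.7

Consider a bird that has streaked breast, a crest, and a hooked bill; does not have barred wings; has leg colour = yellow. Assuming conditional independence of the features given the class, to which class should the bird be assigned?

warbler

sparrow: 0.05 × 0.55 × (1−0.1) × 0.55 × 0.05 × 0.2 = 0.000136125
finch: 0.1 × 0.95 × (1−0.75) × 0.5 × 0.2 × 0.35 = 0.00083125
warbler: 0.85 × 0.85 × (1−0.75) × 0.2 × 0.4 × 0.25 = 0.0036125
Highest score → warbler.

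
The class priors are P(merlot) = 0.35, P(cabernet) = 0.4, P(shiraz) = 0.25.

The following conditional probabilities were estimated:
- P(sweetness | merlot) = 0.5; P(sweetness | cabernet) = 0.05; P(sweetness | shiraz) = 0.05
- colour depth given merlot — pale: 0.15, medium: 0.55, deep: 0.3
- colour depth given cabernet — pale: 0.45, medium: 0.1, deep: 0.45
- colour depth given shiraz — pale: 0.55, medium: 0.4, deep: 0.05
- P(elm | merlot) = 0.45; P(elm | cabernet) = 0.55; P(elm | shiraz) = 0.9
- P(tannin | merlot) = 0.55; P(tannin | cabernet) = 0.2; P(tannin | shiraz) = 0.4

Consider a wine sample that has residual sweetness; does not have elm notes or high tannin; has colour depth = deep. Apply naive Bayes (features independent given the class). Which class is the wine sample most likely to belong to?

merlot: 0.35 × 0.5 × 0.3 × (1−0.45) × (1−0.55) = 0.01299375
cabernet: 0.4 × 0.05 × 0.45 × (1−0.55) × (1−0.2) = 0.00324
shiraz: 0.25 × 0.05 × 0.05 × (1−0.9) × (1−0.4) = 0.0000375
Highest score → merlot.

merlot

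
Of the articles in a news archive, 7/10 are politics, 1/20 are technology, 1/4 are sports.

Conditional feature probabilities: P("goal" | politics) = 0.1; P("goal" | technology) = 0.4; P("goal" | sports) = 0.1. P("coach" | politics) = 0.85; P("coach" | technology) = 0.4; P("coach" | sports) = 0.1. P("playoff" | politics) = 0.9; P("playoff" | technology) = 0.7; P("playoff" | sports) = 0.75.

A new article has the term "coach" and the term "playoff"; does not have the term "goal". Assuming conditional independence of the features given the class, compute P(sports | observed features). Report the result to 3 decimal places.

0.033

politics: 0.7 × (1−0.1) × 0.85 × 0.9 = 0.48195
technology: 0.05 × (1−0.4) × 0.4 × 0.7 = 0.0084
sports: 0.25 × (1−0.1) × 0.1 × 0.75 = 0.016875
P(sports | x) = 0.016875 / 0.507225 ≈ 0.033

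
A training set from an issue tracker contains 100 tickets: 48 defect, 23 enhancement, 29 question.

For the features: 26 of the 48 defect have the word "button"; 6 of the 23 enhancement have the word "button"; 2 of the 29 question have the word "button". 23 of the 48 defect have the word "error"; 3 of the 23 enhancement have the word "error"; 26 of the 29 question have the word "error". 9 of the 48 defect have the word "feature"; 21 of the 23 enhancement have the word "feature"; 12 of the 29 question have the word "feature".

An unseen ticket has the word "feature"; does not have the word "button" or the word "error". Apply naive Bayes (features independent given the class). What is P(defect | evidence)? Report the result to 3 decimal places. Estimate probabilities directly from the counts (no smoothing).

defect: (48/100) × (22/48) × (25/48) × (9/48) = 0.021484375
enhancement: (23/100) × (17/23) × (20/23) × (21/23) ≈ 0.134972
question: (29/100) × (27/29) × (3/29) × (12/29) ≈ 0.0115577
P(defect | x) = 0.021484375 / 0.168014075 ≈ 0.128

0.128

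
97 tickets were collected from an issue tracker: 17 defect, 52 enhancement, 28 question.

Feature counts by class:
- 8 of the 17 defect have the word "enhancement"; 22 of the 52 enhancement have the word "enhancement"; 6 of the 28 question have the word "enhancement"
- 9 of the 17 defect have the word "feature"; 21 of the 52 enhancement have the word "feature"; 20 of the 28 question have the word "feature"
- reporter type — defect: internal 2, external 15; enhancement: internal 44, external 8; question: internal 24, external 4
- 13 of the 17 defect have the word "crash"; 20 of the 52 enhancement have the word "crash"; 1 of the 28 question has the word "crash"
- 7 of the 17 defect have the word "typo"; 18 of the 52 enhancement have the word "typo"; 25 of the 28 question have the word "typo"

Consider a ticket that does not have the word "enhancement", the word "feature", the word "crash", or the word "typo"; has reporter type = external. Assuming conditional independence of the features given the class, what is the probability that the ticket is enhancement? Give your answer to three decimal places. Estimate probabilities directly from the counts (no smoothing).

0.645

defect: (17/97) × (9/17) × (8/17) × (15/17) × (4/17) × (10/17) ≈ 0.00533232
enhancement: (52/97) × (30/52) × (31/52) × (8/52) × (32/52) × (34/52) ≈ 0.0114134
question: (28/97) × (22/28) × (8/28) × (4/28) × (27/28) × (3/28) ≈ 0.000956431
P(enhancement | x) = 0.0114134 / 0.017702151 ≈ 0.645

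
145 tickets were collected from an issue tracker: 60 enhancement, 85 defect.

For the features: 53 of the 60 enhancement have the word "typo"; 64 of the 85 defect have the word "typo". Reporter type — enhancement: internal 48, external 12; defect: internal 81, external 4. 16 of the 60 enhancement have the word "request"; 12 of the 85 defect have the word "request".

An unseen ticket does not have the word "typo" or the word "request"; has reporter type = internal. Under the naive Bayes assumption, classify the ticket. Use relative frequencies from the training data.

defect

enhancement: (60/145) × (7/60) × (48/60) × (44/60) ≈ 0.0283218
defect: (85/145) × (21/85) × (81/85) × (73/85) ≈ 0.118528
Highest score → defect.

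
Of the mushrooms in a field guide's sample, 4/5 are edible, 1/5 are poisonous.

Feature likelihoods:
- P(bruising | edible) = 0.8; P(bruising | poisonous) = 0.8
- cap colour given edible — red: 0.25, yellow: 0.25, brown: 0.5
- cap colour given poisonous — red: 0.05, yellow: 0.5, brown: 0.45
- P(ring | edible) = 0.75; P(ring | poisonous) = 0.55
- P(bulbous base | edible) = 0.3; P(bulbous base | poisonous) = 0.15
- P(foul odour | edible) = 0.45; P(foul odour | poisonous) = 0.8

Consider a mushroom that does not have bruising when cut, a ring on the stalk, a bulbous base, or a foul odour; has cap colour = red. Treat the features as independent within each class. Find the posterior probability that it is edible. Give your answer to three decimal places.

0.962

edible: 0.8 × (1−0.8) × 0.25 × (1−0.75) × (1−0.3) × (1−0.45) = 0.00385
poisonous: 0.2 × (1−0.8) × 0.05 × (1−0.55) × (1−0.15) × (1−0.8) = 0.000153
P(edible | x) = 0.00385 / 0.004003 ≈ 0.962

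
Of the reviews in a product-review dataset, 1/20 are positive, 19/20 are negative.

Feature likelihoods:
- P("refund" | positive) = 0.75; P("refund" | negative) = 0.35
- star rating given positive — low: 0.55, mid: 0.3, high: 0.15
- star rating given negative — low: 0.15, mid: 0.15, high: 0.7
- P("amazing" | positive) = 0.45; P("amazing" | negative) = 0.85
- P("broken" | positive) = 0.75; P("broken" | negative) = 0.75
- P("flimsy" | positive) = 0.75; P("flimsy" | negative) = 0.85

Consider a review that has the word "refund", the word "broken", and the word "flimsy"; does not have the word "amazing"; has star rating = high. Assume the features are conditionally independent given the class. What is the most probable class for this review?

negative

positive: 0.05 × 0.75 × 0.15 × (1−0.45) × 0.75 × 0.75 = 0.001740234375
negative: 0.95 × 0.35 × 0.7 × (1−0.85) × 0.75 × 0.85 = 0.02225671875
Highest score → negative.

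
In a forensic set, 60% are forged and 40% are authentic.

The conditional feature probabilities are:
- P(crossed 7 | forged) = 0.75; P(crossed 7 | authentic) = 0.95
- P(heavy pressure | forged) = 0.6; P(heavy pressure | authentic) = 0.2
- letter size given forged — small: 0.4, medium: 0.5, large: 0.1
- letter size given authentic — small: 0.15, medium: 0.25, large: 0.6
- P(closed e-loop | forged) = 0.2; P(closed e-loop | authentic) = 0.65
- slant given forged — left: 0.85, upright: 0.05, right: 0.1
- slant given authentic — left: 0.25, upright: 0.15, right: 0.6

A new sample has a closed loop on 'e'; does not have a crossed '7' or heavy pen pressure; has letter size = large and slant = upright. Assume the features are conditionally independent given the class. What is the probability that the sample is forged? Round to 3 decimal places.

forged: 0.6 × (1−0.75) × (1−0.6) × 0.1 × 0.2 × 0.05 = 0.00006
authentic: 0.4 × (1−0.95) × (1−0.2) × 0.6 × 0.65 × 0.15 = 0.000936
P(forged | x) = 0.00006 / 0.000996 ≈ 0.060

0.060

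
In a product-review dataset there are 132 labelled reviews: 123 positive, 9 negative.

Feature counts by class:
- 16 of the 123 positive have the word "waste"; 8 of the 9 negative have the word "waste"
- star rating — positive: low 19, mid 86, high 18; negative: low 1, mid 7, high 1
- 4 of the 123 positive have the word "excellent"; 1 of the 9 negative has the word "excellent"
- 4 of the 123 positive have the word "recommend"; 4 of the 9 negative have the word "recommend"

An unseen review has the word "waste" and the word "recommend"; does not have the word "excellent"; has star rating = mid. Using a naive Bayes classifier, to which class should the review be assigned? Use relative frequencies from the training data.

positive: (123/132) × (16/123) × (86/123) × (119/123) × (4/123) ≈ 0.00266647
negative: (9/132) × (8/9) × (7/9) × (8/9) × (4/9) ≈ 0.0186224
Highest score → negative.

negative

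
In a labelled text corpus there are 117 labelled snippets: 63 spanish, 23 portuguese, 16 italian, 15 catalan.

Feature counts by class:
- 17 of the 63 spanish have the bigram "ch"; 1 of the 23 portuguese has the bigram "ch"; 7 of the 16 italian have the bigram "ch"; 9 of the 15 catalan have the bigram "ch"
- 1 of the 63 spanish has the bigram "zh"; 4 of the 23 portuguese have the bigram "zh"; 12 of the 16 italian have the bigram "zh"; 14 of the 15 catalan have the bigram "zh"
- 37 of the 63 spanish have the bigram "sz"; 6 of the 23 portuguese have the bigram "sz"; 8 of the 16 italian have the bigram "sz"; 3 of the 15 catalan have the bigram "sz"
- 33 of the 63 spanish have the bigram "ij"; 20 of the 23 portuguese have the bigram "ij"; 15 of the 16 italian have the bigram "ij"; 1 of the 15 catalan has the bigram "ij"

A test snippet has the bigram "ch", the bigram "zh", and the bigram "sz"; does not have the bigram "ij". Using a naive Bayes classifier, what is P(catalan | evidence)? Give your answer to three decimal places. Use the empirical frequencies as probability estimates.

spanish: (63/117) × (17/63) × (1/63) × (37/63) × (30/63) ≈ 0.000645007
portuguese: (23/117) × (1/23) × (4/23) × (6/23) × (3/23) ≈ 0.0000505782
italian: (16/117) × (7/16) × (12/16) × (8/16) × (1/16) ≈ 0.00140224
catalan: (15/117) × (9/15) × (14/15) × (3/15) × (14/15) ≈ 0.0134017
P(catalan | x) = 0.0134017 / 0.0154995252 ≈ 0.865

0.865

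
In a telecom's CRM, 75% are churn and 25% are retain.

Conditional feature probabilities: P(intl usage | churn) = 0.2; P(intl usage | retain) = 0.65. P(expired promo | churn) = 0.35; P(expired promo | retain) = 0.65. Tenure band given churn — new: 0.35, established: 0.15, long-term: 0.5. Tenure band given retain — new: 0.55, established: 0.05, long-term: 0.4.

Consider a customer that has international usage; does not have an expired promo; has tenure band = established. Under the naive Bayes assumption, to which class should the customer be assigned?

churn: 0.75 × 0.2 × (1−0.35) × 0.15 = 0.014625
retain: 0.25 × 0.65 × (1−0.65) × 0.05 = 0.00284375
Highest score → churn.

churn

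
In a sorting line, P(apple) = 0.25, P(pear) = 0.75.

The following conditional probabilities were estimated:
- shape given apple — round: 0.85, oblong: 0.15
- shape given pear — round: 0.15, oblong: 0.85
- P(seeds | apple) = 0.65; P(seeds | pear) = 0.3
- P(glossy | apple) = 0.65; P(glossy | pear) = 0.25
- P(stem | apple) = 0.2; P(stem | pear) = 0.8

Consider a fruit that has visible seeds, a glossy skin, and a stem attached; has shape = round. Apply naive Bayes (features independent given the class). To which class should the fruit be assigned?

apple

apple: 0.25 × 0.85 × 0.65 × 0.65 × 0.2 = 0.01795625
pear: 0.75 × 0.15 × 0.3 × 0.25 × 0.8 = 0.00675
Highest score → apple.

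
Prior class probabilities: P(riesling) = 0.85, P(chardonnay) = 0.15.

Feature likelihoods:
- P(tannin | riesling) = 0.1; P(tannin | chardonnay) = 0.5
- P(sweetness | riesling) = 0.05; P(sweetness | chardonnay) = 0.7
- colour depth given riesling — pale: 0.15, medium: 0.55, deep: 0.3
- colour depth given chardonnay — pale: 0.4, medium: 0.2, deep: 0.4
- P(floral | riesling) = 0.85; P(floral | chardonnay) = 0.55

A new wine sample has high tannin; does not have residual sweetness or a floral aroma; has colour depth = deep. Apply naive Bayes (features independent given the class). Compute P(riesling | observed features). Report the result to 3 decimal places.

riesling: 0.85 × 0.1 × (1−0.05) × 0.3 × (1−0.85) = 0.00363375
chardonnay: 0.15 × 0.5 × (1−0.7) × 0.4 × (1−0.55) = 0.00405
P(riesling | x) = 0.00363375 / 0.00768375 ≈ 0.473

0.473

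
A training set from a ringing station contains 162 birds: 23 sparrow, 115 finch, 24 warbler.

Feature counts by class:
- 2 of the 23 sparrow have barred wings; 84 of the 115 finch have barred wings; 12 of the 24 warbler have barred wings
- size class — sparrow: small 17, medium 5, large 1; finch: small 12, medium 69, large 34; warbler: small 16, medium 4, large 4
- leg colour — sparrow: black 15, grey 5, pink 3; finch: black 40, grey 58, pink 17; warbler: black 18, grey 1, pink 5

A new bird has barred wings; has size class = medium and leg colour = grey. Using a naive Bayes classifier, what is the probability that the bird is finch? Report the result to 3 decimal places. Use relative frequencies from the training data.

0.993

sparrow: (23/162) × (2/23) × (5/23) × (5/23) ≈ 0.000583444
finch: (115/162) × (84/115) × (69/115) × (58/115) ≈ 0.156908
warbler: (24/162) × (12/24) × (4/24) × (1/24) ≈ 0.000514403
P(finch | x) = 0.156908 / 0.158005847 ≈ 0.993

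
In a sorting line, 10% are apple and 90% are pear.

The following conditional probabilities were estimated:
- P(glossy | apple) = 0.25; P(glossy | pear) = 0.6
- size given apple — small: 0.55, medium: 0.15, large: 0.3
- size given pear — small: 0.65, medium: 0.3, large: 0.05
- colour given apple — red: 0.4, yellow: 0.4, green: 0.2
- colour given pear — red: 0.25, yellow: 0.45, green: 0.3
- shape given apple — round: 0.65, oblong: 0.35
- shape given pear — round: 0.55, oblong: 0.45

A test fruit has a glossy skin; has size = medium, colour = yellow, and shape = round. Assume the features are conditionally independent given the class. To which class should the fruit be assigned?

pear

apple: 0.1 × 0.25 × 0.15 × 0.4 × 0.65 = 0.000975
pear: 0.9 × 0.6 × 0.3 × 0.45 × 0.55 = 0.040095
Highest score → pear.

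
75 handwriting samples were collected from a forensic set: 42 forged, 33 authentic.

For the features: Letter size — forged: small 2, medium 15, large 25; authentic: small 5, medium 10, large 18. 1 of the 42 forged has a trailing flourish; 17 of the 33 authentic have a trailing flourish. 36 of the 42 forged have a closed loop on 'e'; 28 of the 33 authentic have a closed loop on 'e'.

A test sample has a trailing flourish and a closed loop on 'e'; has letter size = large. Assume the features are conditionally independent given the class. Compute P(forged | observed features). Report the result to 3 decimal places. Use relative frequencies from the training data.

0.061

forged: (42/75) × (25/42) × (1/42) × (36/42) ≈ 0.00680272
authentic: (33/75) × (18/33) × (17/33) × (28/33) ≈ 0.104904
P(forged | x) = 0.00680272 / 0.11170672 ≈ 0.061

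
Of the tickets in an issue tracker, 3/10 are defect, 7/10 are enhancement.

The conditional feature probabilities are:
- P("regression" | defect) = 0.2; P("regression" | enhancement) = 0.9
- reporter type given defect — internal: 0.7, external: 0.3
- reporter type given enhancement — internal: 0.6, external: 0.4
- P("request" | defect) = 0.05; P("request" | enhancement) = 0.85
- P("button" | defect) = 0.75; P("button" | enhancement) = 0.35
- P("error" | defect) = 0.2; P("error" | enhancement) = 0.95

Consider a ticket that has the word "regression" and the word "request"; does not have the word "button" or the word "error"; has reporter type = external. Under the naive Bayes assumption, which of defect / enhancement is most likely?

enhancement

defect: 0.3 × 0.2 × 0.3 × 0.05 × (1−0.75) × (1−0.2) = 0.00018
enhancement: 0.7 × 0.9 × 0.4 × 0.85 × (1−0.35) × (1−0.95) = 0.0069615
Highest score → enhancement.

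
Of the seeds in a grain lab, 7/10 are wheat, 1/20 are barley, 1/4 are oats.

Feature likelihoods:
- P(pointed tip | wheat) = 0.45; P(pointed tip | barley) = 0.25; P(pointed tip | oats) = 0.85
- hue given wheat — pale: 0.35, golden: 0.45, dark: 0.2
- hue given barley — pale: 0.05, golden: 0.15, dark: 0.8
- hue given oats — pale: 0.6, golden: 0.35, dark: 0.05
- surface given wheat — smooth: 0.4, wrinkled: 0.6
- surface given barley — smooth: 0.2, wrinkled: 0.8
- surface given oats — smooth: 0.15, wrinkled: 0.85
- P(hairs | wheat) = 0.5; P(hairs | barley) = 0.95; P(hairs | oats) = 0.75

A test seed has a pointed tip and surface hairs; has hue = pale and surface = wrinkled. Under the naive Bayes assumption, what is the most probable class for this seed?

oats

wheat: 0.7 × 0.45 × 0.35 × 0.6 × 0.5 = 0.033075
barley: 0.05 × 0.25 × 0.05 × 0.8 × 0.95 = 0.000475
oats: 0.25 × 0.85 × 0.6 × 0.85 × 0.75 = 0.08128125
Highest score → oats.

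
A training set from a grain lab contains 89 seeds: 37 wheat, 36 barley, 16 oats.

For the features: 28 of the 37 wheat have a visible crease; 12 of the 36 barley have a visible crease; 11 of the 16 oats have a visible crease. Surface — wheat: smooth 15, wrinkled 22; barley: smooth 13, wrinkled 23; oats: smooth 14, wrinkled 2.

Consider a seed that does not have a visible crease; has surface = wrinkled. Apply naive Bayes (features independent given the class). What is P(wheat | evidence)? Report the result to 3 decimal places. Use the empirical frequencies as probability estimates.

wheat: (37/89) × (9/37) × (22/37) ≈ 0.0601275
barley: (36/89) × (24/36) × (23/36) ≈ 0.172285
oats: (16/89) × (5/16) × (2/16) ≈ 0.00702247
P(wheat | x) = 0.0601275 / 0.23943497 ≈ 0.251

0.251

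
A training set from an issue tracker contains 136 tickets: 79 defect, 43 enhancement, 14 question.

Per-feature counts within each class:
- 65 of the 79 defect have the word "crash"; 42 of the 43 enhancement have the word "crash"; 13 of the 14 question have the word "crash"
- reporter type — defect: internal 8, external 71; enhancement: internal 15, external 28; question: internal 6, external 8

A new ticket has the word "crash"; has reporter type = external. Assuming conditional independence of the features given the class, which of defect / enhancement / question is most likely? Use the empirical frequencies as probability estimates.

defect

defect: (79/136) × (65/79) × (71/79) ≈ 0.429542
enhancement: (43/136) × (42/43) × (28/43) ≈ 0.201094
question: (14/136) × (13/14) × (8/14) ≈ 0.0546218
Highest score → defect.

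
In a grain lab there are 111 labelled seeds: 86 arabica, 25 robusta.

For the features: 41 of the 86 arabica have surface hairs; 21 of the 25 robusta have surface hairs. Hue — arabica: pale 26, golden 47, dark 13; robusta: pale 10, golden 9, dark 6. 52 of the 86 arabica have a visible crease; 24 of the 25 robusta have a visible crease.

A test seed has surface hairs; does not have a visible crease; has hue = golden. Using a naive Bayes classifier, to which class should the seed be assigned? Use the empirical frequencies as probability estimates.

arabica

arabica: (86/111) × (41/86) × (47/86) × (34/86) ≈ 0.079807
robusta: (25/111) × (21/25) × (9/25) × (1/25) ≈ 0.00272432
Highest score → arabica.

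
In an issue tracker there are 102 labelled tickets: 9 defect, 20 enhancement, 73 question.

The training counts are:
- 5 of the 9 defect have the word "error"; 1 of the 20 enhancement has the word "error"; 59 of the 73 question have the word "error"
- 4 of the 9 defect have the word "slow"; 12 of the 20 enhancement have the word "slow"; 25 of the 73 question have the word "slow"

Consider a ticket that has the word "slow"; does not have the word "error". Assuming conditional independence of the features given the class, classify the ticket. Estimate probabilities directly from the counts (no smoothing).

defect: (9/102) × (4/9) × (4/9) ≈ 0.0174292
enhancement: (20/102) × (19/20) × (12/20) ≈ 0.111765
question: (73/102) × (14/73) × (25/73) ≈ 0.0470051
Highest score → enhancement.

enhancement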